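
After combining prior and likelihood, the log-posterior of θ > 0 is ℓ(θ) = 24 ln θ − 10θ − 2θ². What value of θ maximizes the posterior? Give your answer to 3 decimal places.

ℓ'(θ) = 24/θ − 10 − 4θ. Setting this to zero and multiplying by θ: 4θ² + 10θ − 24 = 0.
θ = (−10 + √(10² + 4·4·24)) / (2·4) = (−10 + √484) / 8 = (−10 + 22)/8 = 3/2.
ℓ''(θ) = −24/θ² − 4 < 0, confirming a maximum.

θ̂_MAP = 1.500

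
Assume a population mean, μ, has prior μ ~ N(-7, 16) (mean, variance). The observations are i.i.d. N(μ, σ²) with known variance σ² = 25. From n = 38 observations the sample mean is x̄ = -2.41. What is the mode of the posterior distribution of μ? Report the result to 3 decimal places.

n = 38, x̄ = -2.41.
For a Normal prior and Normal likelihood with known variance, the posterior is Normal; its mode equals its mean, the precision-weighted average.
Prior precision 1/σ₀² = 1/16 = 0.0625; data precision n/σ² = 38/25 = 1.52.
μ̂ = (0.0625·(-7) + 1.52·(-2.41)) / (0.0625 + 1.52) = (-4.1007)/1.5825 = -13669/5275 ≈ -2.591.

μ̂_MAP = -2.591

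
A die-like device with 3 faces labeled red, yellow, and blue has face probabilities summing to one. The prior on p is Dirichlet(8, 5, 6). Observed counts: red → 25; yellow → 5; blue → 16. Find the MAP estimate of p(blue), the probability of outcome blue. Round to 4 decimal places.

The posterior is Dirichlet(αᵢ + nᵢ) = Dirichlet(33, 10, 22).
For a Dirichlet(a₁,…,a_K) with all aᵢ > 1, the mode has j-th component (aⱼ − 1)/(Σaᵢ − K).
Here Σaᵢ = 65 and K = 3, so p(blue) = (22 − 1)/(65 − 3) = 21/62 ≈ 0.3387.

MAP estimate of p(blue) = 0.3387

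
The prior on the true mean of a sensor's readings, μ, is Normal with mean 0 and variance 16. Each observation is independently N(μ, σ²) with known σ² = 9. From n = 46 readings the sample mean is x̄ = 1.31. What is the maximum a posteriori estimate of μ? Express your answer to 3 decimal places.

n = 46, x̄ = 1.31.
For a Normal prior and Normal likelihood with known variance, the posterior is Normal; its mode equals its mean, the precision-weighted average.
Prior precision 1/σ₀² = 1/16 = 0.0625; data precision n/σ² = 46/9.
μ̂ = (0.0625·0 + (46/9)·1.31) / (0.0625 + 46/9) = (3013/450)/(745/144) = 24104/18625 ≈ 1.294.

μ̂_MAP = 1.294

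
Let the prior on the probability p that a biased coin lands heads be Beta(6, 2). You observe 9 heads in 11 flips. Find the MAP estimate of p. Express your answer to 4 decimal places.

Prior: Beta(6, 2).
Data: 9 successes in 11 trials. The binomial likelihood contributes p^9(1−p)^2, so the posterior is Beta(6+9, 2+2) = Beta(15, 4).
For Beta(a, b) with a, b > 1 the mode is (a−1)/(a+b−2) = 14/17 ≈ 0.8235.

p̂_MAP = 0.8235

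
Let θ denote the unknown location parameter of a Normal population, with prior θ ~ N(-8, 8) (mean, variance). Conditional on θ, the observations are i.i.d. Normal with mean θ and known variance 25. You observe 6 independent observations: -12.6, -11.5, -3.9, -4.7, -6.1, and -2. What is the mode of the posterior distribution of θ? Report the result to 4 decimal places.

θ̂_MAP = -7.2110

n = 6; x̄ = ((-12.6) + (-11.5) + (-3.9) + (-4.7) + (-6.1) + (-2))/6 = -40.8/6 = -6.8.
For a Normal prior and Normal likelihood with known variance, the posterior is Normal; its mode equals its mean, the precision-weighted average.
Prior precision 1/σ₀² = 1/8 = 0.125; data precision n/σ² = 6/25 = 0.24.
θ̂ = (0.125·(-8) + 0.24·(-6.8)) / (0.125 + 0.24) = (-2.632)/0.365 = -2632/365 ≈ -7.2110.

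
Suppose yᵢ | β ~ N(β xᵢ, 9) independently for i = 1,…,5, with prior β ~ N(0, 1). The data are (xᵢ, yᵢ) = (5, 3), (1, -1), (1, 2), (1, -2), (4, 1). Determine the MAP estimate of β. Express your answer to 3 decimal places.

log p(β | y) = −Σ(yᵢ − βxᵢ)²/(2·9) − β²/(2·1) + const.
Setting the derivative to zero: Σxᵢ(yᵢ − βxᵢ)/9 − β/1 = 0, so β = Σxᵢyᵢ / (Σxᵢ² + σ²/τ²).
Σxᵢyᵢ = 5·3 + 1·(-1) + 1·2 + 1·(-2) + 4·1 = 18; Σxᵢ² = 44; σ²/τ² = 9.
β̂_MAP = 18 / (44 + 9) = 18/53 ≈ 0.340.

β̂_MAP = 0.340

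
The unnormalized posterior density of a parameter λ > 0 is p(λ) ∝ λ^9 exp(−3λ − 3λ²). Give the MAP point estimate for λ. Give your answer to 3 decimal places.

ℓ'(λ) = 9/λ − 3 − 6λ. Setting this to zero and multiplying by λ: 6λ² + 3λ − 9 = 0.
λ = (−3 + √(3² + 4·6·9)) / (2·6) = (−3 + √225) / 12 = (−3 + 15)/12 = 1.
ℓ''(λ) = −9/λ² − 6 < 0, confirming a maximum.

λ̂_MAP = 1.000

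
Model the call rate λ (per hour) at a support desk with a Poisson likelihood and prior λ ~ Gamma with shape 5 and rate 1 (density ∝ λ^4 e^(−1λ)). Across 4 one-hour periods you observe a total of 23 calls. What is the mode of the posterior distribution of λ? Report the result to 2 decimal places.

Σxᵢ = 23, n = 4.
Posterior ∝ λ^4e^(−1λ) · λ^23e^(−4λ) = λ^27e^(−5λ), i.e. Gamma(shape=28, rate=5).
The mode of a Gamma(a, b) with a ≥ 1 (shape–rate) is (a−1)/b = 27/5 ≈ 5.40.

λ̂_MAP = 5.40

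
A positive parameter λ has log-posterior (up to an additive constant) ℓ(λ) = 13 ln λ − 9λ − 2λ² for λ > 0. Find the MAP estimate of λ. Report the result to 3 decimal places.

λ̂_MAP = 1.000

ℓ'(λ) = 13/λ − 9 − 4λ. Setting this to zero and multiplying by λ: 4λ² + 9λ − 13 = 0.
λ = (−9 + √(9² + 4·4·13)) / (2·4) = (−9 + √289) / 8 = (−9 + 17)/8 = 1.
ℓ''(λ) = −13/λ² − 4 < 0, confirming a maximum.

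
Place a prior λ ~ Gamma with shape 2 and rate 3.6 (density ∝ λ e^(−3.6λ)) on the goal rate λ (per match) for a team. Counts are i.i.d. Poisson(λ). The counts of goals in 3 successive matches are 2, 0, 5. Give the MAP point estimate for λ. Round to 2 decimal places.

Σxᵢ = 2+0+5 = 7, with n = 3.
Posterior ∝ λe^(−3.6λ) · λ^7e^(−3λ) = λ^8e^(−6.6λ), i.e. Gamma(shape=9, rate=6.6).
The mode of a Gamma(a, b) with a ≥ 1 (shape–rate) is (a−1)/b = 8/6.6 ≈ 1.21.

λ̂_MAP = 1.21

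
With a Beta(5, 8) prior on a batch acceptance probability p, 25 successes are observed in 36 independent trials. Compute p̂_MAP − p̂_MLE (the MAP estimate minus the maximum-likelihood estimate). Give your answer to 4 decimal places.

Posterior is Beta(30, 19); MAP = (30−1)/(49−2) = 29/47 ≈ 0.61702.
MLE ignores the prior: p̂_MLE = k/n = 25/36 ≈ 0.69444.
Difference = 29/47 − 25/36 = -131/1692 ≈ -0.0774.

MAP − MLE = -0.0774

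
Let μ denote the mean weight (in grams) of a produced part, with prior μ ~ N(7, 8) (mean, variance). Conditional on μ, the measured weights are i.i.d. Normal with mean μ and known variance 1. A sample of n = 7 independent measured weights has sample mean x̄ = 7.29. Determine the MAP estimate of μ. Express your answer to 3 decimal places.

n = 7, x̄ = 7.29.
For a Normal prior and Normal likelihood with known variance, the posterior is Normal; its mode equals its mean, the precision-weighted average.
Prior precision 1/σ₀² = 1/8 = 0.125; data precision n/σ² = 7/1 = 7.
μ̂ = (0.125·7 + 7·7.29) / (0.125 + 7) = 51.905/7.125 = 10381/1425 ≈ 7.285.

μ̂_MAP = 7.285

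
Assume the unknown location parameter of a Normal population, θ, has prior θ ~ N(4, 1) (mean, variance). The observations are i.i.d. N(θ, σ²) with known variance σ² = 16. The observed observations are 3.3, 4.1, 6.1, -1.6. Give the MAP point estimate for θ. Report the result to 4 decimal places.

n = 4; x̄ = (3.3 + 4.1 + 6.1 + (-1.6))/4 = 11.9/4 = 2.975.
For a Normal prior and Normal likelihood with known variance, the posterior is Normal; its mode equals its mean, the precision-weighted average.
Prior precision 1/σ₀² = 1/1 = 1; data precision n/σ² = 4/16 = 0.25.
θ̂ = (1·4 + 0.25·2.975) / (1 + 0.25) = 4.74375/1.25 = 3.7950.

θ̂_MAP = 3.7950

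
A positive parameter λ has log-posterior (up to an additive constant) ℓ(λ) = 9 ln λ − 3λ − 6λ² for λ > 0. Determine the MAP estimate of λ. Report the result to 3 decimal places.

ℓ'(λ) = 9/λ − 3 − 12λ. Setting this to zero and multiplying by λ: 12λ² + 3λ − 9 = 0.
λ = (−3 + √(3² + 4·12·9)) / (2·12) = (−3 + √441) / 24 = (−3 + 21)/24 = 3/4.
ℓ''(λ) = −9/λ² − 12 < 0, confirming a maximum.

λ̂_MAP = 0.750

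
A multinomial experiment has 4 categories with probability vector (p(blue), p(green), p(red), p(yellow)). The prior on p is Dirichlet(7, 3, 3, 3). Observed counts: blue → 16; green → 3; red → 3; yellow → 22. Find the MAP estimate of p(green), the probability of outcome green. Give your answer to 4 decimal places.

MAP estimate of p(green) = 0.0893

The posterior is Dirichlet(αᵢ + nᵢ) = Dirichlet(23, 6, 6, 25).
For a Dirichlet(a₁,…,a_K) with all aᵢ > 1, the mode has j-th component (aⱼ − 1)/(Σaᵢ − K).
Here Σaᵢ = 60 and K = 4, so p(green) = (6 − 1)/(60 − 4) = 5/56 ≈ 0.0893.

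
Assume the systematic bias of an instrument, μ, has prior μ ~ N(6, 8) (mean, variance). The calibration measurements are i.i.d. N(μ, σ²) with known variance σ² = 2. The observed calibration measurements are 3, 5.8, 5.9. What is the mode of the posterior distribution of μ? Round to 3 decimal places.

n = 3; x̄ = (3 + 5.8 + 5.9)/3 = 14.7/3 = 4.9.
For a Normal prior and Normal likelihood with known variance, the posterior is Normal; its mode equals its mean, the precision-weighted average.
Prior precision 1/σ₀² = 1/8 = 0.125; data precision n/σ² = 3/2 = 1.5.
μ̂ = (0.125·6 + 1.5·4.9) / (0.125 + 1.5) = 8.1/1.625 = 324/65 ≈ 4.985.

μ̂_MAP = 4.985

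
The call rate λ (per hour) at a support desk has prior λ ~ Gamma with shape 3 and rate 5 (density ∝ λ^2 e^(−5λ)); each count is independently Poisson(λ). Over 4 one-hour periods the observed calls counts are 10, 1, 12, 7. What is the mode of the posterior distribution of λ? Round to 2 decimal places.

Σxᵢ = 10+1+12+7 = 30, with n = 4.
Posterior ∝ λ^2e^(−5λ) · λ^30e^(−4λ) = λ^32e^(−9λ), i.e. Gamma(shape=33, rate=9).
The mode of a Gamma(a, b) with a ≥ 1 (shape–rate) is (a−1)/b = 32/9 ≈ 3.56.

λ̂_MAP = 3.56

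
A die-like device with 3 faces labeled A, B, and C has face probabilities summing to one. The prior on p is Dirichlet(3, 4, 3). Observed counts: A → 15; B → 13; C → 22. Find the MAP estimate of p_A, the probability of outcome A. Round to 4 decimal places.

MAP estimate of p_A = 0.2982

The posterior is Dirichlet(αᵢ + nᵢ) = Dirichlet(18, 17, 25).
For a Dirichlet(a₁,…,a_K) with all aᵢ > 1, the mode has j-th component (aⱼ − 1)/(Σaᵢ − K).
Here Σaᵢ = 60 and K = 3, so p_A = (18 − 1)/(60 − 3) = 17/57 ≈ 0.2982.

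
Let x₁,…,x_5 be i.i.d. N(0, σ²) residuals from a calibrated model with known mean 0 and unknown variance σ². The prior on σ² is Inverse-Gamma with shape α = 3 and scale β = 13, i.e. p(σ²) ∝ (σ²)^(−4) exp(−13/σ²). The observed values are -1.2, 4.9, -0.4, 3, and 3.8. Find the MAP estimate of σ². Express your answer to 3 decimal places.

σ̂²_MAP = 5.773

Sum of squared deviations about the known mean: SS = (-1.2−0)² + (4.9−0)² + (-0.4−0)² + (3−0)² + (3.8−0)² = 49.05.
The Normal likelihood contributes (σ²)^(−n/2) exp(−SS/(2σ²)), so the posterior is Inverse-Gamma(α + n/2, β + SS/2) = Inverse-Gamma(5.5, 37.525).
The mode of Inverse-Gamma(a, b) is b/(a+1) = 37.525/6.5 ≈ 5.773.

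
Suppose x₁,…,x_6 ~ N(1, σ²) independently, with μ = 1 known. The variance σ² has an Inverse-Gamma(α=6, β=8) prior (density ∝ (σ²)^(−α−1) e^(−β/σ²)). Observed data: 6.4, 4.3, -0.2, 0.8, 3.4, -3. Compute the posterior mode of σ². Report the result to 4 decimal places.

Sum of squared deviations about the known mean: SS = (6.4−1)² + (4.3−1)² + (-0.2−1)² + (0.8−1)² + (3.4−1)² + (-3−1)² = 63.29.
The Normal likelihood contributes (σ²)^(−n/2) exp(−SS/(2σ²)), so the posterior is Inverse-Gamma(α + n/2, β + SS/2) = Inverse-Gamma(9, 39.645).
The mode of Inverse-Gamma(a, b) is b/(a+1) = 39.645/10 ≈ 3.9645.

σ̂²_MAP = 3.9645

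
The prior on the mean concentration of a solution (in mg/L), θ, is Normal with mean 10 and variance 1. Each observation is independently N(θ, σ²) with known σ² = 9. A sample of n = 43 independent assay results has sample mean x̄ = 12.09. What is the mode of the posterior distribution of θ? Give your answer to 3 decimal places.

n = 43, x̄ = 12.09.
For a Normal prior and Normal likelihood with known variance, the posterior is Normal; its mode equals its mean, the precision-weighted average.
Prior precision 1/σ₀² = 1/1 = 1; data precision n/σ² = 43/9.
θ̂ = (1·10 + (43/9)·12.09) / (1 + 43/9) = (20329/300)/(52/9) = 60987/5200 ≈ 11.728.

θ̂_MAP = 11.728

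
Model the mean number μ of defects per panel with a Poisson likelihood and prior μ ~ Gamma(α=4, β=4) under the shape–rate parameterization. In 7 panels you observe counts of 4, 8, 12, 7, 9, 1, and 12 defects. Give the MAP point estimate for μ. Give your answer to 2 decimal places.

μ̂_MAP = 5.09

Σxᵢ = 4+8+12+7+9+1+12 = 53, with n = 7.
Posterior ∝ μ^3e^(−4μ) · μ^53e^(−7μ) = μ^56e^(−11μ), i.e. Gamma(shape=57, rate=11).
The mode of a Gamma(a, b) with a ≥ 1 (shape–rate) is (a−1)/b = 56/11 ≈ 5.09.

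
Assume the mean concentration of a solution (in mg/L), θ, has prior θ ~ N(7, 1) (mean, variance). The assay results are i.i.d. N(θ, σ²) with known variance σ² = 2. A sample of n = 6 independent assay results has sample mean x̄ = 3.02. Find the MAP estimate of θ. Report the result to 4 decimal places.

θ̂_MAP = 4.0150

n = 6, x̄ = 3.02.
For a Normal prior and Normal likelihood with known variance, the posterior is Normal; its mode equals its mean, the precision-weighted average.
Prior precision 1/σ₀² = 1/1 = 1; data precision n/σ² = 6/2 = 3.
θ̂ = (1·7 + 3·3.02) / (1 + 3) = 16.06/4 = 4.0150.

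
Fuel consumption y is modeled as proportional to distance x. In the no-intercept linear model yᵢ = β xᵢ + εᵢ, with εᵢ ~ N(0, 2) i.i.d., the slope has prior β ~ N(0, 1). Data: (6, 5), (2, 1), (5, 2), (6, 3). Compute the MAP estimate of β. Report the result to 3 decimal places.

β̂_MAP = 0.583

log p(β | y) = −Σ(yᵢ − βxᵢ)²/(2·2) − β²/(2·1) + const.
Setting the derivative to zero: Σxᵢ(yᵢ − βxᵢ)/2 − β/1 = 0, so β = Σxᵢyᵢ / (Σxᵢ² + σ²/τ²).
Σxᵢyᵢ = 6·5 + 2·1 + 5·2 + 6·3 = 60; Σxᵢ² = 101; σ²/τ² = 2.
β̂_MAP = 60 / (101 + 2) = 60/103 ≈ 0.583.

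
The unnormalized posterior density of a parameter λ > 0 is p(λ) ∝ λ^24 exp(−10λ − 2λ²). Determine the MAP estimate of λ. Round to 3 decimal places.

λ̂_MAP = 1.500

ℓ'(λ) = 24/λ − 10 − 4λ. Setting this to zero and multiplying by λ: 4λ² + 10λ − 24 = 0.
λ = (−10 + √(10² + 4·4·24)) / (2·4) = (−10 + √484) / 8 = (−10 + 22)/8 = 3/2.
ℓ''(λ) = −24/λ² − 4 < 0, confirming a maximum.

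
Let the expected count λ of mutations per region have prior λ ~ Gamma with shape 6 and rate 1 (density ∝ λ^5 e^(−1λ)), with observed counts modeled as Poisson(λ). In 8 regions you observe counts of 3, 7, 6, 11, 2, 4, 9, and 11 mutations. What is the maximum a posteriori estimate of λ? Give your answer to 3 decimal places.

λ̂_MAP = 6.444

Σxᵢ = 3+7+6+11+2+4+9+11 = 53, with n = 8.
Posterior ∝ λ^5e^(−1λ) · λ^53e^(−8λ) = λ^58e^(−9λ), i.e. Gamma(shape=59, rate=9).
The mode of a Gamma(a, b) with a ≥ 1 (shape–rate) is (a−1)/b = 58/9 ≈ 6.444.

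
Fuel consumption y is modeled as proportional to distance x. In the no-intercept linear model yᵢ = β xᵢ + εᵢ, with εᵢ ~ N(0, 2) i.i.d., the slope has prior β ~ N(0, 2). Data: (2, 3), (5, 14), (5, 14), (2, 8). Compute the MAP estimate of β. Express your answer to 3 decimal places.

log p(β | y) = −Σ(yᵢ − βxᵢ)²/(2·2) − β²/(2·2) + const.
Setting the derivative to zero: Σxᵢ(yᵢ − βxᵢ)/2 − β/2 = 0, so β = Σxᵢyᵢ / (Σxᵢ² + σ²/τ²).
Σxᵢyᵢ = 2·3 + 5·14 + 5·14 + 2·8 = 162; Σxᵢ² = 58; σ²/τ² = 1.
β̂_MAP = 162 / (58 + 1) = 162/59 ≈ 2.746.

β̂_MAP = 2.746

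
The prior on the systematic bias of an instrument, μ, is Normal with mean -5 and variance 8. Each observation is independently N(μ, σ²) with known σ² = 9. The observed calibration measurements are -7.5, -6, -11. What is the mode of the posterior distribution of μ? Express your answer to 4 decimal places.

μ̂_MAP = -7.3030

n = 3; x̄ = ((-7.5) + (-6) + (-11))/3 = -24.5/3 = -49/6 ≈ -8.1667.
For a Normal prior and Normal likelihood with known variance, the posterior is Normal; its mode equals its mean, the precision-weighted average.
Prior precision 1/σ₀² = 1/8 = 0.125; data precision n/σ² = 3/9 = 1/3.
μ̂ = (0.125·(-5) + (1/3)·(-49/6)) / (0.125 + 1/3) = (-241/72)/(11/24) = -241/33 ≈ -7.3030.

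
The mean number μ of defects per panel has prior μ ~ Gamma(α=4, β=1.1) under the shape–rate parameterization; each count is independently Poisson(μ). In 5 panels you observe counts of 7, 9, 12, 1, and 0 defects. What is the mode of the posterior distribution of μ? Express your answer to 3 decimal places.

μ̂_MAP = 5.246

Σxᵢ = 7+9+12+1+0 = 29, with n = 5.
Posterior ∝ μ^3e^(−1.1μ) · μ^29e^(−5μ) = μ^32e^(−6.1μ), i.e. Gamma(shape=33, rate=6.1).
The mode of a Gamma(a, b) with a ≥ 1 (shape–rate) is (a−1)/b = 32/6.1 ≈ 5.246.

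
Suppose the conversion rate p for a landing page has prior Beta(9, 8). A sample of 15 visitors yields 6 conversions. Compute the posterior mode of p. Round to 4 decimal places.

Prior: Beta(9, 8).
Data: 6 successes in 15 trials. The binomial likelihood contributes p^6(1−p)^9, so the posterior is Beta(9+6, 8+9) = Beta(15, 17).
For Beta(a, b) with a, b > 1 the mode is (a−1)/(a+b−2) = 14/30 ≈ 0.4667.

p̂_MAP = 0.4667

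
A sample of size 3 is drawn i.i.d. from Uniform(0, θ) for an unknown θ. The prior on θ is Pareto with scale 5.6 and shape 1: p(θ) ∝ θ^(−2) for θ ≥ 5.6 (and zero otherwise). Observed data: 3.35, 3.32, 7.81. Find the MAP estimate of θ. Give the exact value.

θ̂_MAP = 7.81

The Uniform(0, θ) likelihood is θ^(−n) for θ ≥ max(xᵢ), zero otherwise. Here max(xᵢ) = 7.81.
Posterior ∝ θ^(−2) · θ^(−3) = θ^(−5) on θ ≥ max(5.6, 7.81) = 7.81.
This density is strictly decreasing in θ, so the posterior mode lies at the lower boundary of the support.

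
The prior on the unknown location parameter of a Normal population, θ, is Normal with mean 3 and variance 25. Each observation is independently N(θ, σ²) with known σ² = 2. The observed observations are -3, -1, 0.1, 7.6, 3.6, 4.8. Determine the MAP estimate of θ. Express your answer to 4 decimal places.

θ̂_MAP = 2.0296

n = 6; x̄ = ((-3) + (-1) + 0.1 + 7.6 + 3.6 + 4.8)/6 = 12.1/6 = 121/60 ≈ 2.0167.
For a Normal prior and Normal likelihood with known variance, the posterior is Normal; its mode equals its mean, the precision-weighted average.
Prior precision 1/σ₀² = 1/25 = 0.04; data precision n/σ² = 6/2 = 3.
θ̂ = (0.04·3 + 3·(121/60)) / (0.04 + 3) = 6.17/3.04 = 617/304 ≈ 2.0296.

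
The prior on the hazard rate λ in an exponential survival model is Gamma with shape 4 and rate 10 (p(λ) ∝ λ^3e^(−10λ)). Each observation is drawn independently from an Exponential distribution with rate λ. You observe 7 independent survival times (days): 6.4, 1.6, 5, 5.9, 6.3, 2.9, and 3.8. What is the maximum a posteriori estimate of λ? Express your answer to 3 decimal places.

λ̂_MAP = 0.239

The Exponential(rate=λ) likelihood is ∝ λ^n e^(−λΣtᵢ). Here n = 7 and Σtᵢ = 6.4 + 1.6 + 5 + 5.9 + 6.3 + 2.9 + 3.8 = 31.9.
Posterior ∝ λ^3e^(−10λ) · λ^7e^(−31.9λ) = λ^10e^(−41.9λ), i.e. Gamma(11, 41.9).
Mode = (a−1)/b = 10/41.9 ≈ 0.239.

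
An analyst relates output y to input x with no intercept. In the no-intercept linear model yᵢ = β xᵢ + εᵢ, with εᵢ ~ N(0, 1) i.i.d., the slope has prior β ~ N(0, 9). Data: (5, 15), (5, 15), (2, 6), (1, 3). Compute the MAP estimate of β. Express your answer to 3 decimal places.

β̂_MAP = 2.994

log p(β | y) = −Σ(yᵢ − βxᵢ)²/(2·1) − β²/(2·9) + const.
Setting the derivative to zero: Σxᵢ(yᵢ − βxᵢ)/1 − β/9 = 0, so β = Σxᵢyᵢ / (Σxᵢ² + σ²/τ²).
Σxᵢyᵢ = 5·15 + 5·15 + 2·6 + 1·3 = 165; Σxᵢ² = 55; σ²/τ² = 1/9.
β̂_MAP = 165 / (55 + 1/9) = 165/(496/9) = 1485/496 ≈ 2.994.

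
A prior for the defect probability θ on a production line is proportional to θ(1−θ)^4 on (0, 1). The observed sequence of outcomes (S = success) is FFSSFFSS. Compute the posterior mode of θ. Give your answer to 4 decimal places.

The prior density ∝ θ(1−θ)^4 is the kernel of Beta(2, 5).
Data: 4 successes in 8 trials (from the sequence). The binomial likelihood contributes θ^4(1−θ)^4, so the posterior is Beta(2+4, 5+4) = Beta(6, 9).
For Beta(a, b) with a, b > 1 the mode is (a−1)/(a+b−2) = 5/13 ≈ 0.3846.

θ̂_MAP = 0.3846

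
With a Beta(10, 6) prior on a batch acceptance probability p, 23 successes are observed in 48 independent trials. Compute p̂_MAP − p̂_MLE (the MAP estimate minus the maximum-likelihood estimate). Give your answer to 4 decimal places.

MAP − MLE = 0.0370

Posterior is Beta(33, 31); MAP = (33−1)/(64−2) = 32/62 ≈ 0.51613.
MLE ignores the prior: p̂_MLE = k/n = 23/48 ≈ 0.47917.
Difference = 32/62 − 23/48 = 55/1488 ≈ 0.0370.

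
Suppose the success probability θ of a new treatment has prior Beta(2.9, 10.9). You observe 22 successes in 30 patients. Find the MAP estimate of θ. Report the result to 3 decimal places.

θ̂_MAP = 0.572

Prior: Beta(2.9, 10.9).
Data: 22 successes in 30 trials. The binomial likelihood contributes θ^22(1−θ)^8, so the posterior is Beta(2.9+22, 10.9+8) = Beta(24.9, 18.9).
For Beta(a, b) with a, b > 1 the mode is (a−1)/(a+b−2) = 23.9/41.8 ≈ 0.572.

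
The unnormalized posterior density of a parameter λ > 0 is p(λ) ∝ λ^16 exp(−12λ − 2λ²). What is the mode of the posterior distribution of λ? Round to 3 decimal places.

λ̂_MAP = 1.000

ℓ'(λ) = 16/λ − 12 − 4λ. Setting this to zero and multiplying by λ: 4λ² + 12λ − 16 = 0.
λ = (−12 + √(12² + 4·4·16)) / (2·4) = (−12 + √400) / 8 = (−12 + 20)/8 = 1.
ℓ''(λ) = −16/λ² − 4 < 0, confirming a maximum.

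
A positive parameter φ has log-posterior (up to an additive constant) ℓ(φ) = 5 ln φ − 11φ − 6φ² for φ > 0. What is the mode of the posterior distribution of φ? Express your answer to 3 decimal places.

φ̂_MAP = 0.333

ℓ'(φ) = 5/φ − 11 − 12φ. Setting this to zero and multiplying by φ: 12φ² + 11φ − 5 = 0.
φ = (−11 + √(11² + 4·12·5)) / (2·12) = (−11 + √361) / 24 = (−11 + 19)/24 = 1/3.
ℓ''(φ) = −5/φ² − 12 < 0, confirming a maximum.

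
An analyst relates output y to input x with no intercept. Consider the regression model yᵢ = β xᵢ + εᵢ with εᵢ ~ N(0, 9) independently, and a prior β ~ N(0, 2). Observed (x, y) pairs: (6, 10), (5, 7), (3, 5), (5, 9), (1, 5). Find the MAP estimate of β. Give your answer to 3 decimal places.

β̂_MAP = 1.592

log p(β | y) = −Σ(yᵢ − βxᵢ)²/(2·9) − β²/(2·2) + const.
Setting the derivative to zero: Σxᵢ(yᵢ − βxᵢ)/9 − β/2 = 0, so β = Σxᵢyᵢ / (Σxᵢ² + σ²/τ²).
Σxᵢyᵢ = 6·10 + 5·7 + 3·5 + 5·9 + 1·5 = 160; Σxᵢ² = 96; σ²/τ² = 4.5.
β̂_MAP = 160 / (96 + 4.5) = 160/100.5 ≈ 1.592.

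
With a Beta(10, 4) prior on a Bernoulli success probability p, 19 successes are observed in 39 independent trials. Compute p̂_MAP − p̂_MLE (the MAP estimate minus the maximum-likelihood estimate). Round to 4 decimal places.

MAP − MLE = 0.0618

Posterior is Beta(29, 24); MAP = (29−1)/(53−2) = 28/51 ≈ 0.54902.
MLE ignores the prior: p̂_MLE = k/n = 19/39 ≈ 0.48718.
Difference = 28/51 − 19/39 = 41/663 ≈ 0.0618.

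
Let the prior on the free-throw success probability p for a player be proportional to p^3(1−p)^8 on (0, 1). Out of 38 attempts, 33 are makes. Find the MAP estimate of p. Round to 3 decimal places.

p̂_MAP = 0.735

The prior density ∝ p^3(1−p)^8 is the kernel of Beta(4, 9).
Data: 33 successes in 38 trials. The binomial likelihood contributes p^33(1−p)^5, so the posterior is Beta(4+33, 9+5) = Beta(37, 14).
For Beta(a, b) with a, b > 1 the mode is (a−1)/(a+b−2) = 36/49 ≈ 0.735.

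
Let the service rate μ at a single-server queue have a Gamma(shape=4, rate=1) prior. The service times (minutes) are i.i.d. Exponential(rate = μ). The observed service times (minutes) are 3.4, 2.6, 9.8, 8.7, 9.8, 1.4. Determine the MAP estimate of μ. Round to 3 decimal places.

The Exponential(rate=μ) likelihood is ∝ μ^n e^(−μΣtᵢ). Here n = 6 and Σtᵢ = 3.4 + 2.6 + 9.8 + 8.7 + 9.8 + 1.4 = 35.7.
Posterior ∝ μ^3e^(−1μ) · μ^6e^(−35.7μ) = μ^9e^(−36.7μ), i.e. Gamma(10, 36.7).
Mode = (a−1)/b = 9/36.7 ≈ 0.245.

μ̂_MAP = 0.245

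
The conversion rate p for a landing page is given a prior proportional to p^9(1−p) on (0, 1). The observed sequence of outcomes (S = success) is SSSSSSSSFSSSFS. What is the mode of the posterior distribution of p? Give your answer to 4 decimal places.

p̂_MAP = 0.8750

The prior density ∝ p^9(1−p)^1 is the kernel of Beta(10, 2).
Data: 12 successes in 14 trials (from the sequence). The binomial likelihood contributes p^12(1−p)^2, so the posterior is Beta(10+12, 2+2) = Beta(22, 4).
For Beta(a, b) with a, b > 1 the mode is (a−1)/(a+b−2) = 21/24 ≈ 0.8750.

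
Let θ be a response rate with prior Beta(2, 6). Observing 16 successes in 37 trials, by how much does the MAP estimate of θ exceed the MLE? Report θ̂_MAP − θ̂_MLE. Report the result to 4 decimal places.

MAP − MLE = -0.0371

Posterior is Beta(18, 27); MAP = (18−1)/(45−2) = 17/43 ≈ 0.39535.
MLE ignores the prior: θ̂_MLE = k/n = 16/37 ≈ 0.43243.
Difference = 17/43 − 16/37 = -59/1591 ≈ -0.0371.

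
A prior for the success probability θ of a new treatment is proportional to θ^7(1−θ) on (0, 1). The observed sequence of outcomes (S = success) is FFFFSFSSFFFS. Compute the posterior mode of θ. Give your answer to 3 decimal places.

θ̂_MAP = 0.550

The prior density ∝ θ^7(1−θ)^1 is the kernel of Beta(8, 2).
Data: 4 successes in 12 trials (from the sequence). The binomial likelihood contributes θ^4(1−θ)^8, so the posterior is Beta(8+4, 2+8) = Beta(12, 10).
For Beta(a, b) with a, b > 1 the mode is (a−1)/(a+b−2) = 11/20 ≈ 0.550.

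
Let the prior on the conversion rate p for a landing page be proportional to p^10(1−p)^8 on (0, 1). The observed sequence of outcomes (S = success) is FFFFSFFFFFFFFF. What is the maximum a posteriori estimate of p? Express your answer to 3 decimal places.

p̂_MAP = 0.344

The prior density ∝ p^10(1−p)^8 is the kernel of Beta(11, 9).
Data: 1 success in 14 trials (from the sequence). The binomial likelihood contributes p(1−p)^13, so the posterior is Beta(11+1, 9+13) = Beta(12, 22).
For Beta(a, b) with a, b > 1 the mode is (a−1)/(a+b−2) = 11/32 ≈ 0.344.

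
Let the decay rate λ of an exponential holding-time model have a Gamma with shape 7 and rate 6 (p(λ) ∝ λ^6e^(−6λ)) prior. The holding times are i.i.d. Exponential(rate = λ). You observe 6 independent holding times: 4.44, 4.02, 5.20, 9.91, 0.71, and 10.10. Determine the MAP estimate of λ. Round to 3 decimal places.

λ̂_MAP = 0.297

The Exponential(rate=λ) likelihood is ∝ λ^n e^(−λΣtᵢ). Here n = 6 and Σtᵢ = 4.44 + 4.02 + 5.20 + 9.91 + 0.71 + 10.10 = 34.38.
Posterior ∝ λ^6e^(−6λ) · λ^6e^(−34.38λ) = λ^12e^(−40.38λ), i.e. Gamma(13, 40.38).
Mode = (a−1)/b = 12/40.38 ≈ 0.297.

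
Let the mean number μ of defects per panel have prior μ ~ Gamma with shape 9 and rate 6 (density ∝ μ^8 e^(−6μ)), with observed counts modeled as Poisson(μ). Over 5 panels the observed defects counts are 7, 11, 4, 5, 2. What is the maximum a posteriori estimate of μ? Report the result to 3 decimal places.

Σxᵢ = 7+11+4+5+2 = 29, with n = 5.
Posterior ∝ μ^8e^(−6μ) · μ^29e^(−5μ) = μ^37e^(−11μ), i.e. Gamma(shape=38, rate=11).
The mode of a Gamma(a, b) with a ≥ 1 (shape–rate) is (a−1)/b = 37/11 ≈ 3.364.

μ̂_MAP = 3.364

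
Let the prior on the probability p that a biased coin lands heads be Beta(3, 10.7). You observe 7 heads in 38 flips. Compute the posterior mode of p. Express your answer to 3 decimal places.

p̂_MAP = 0.181

Prior: Beta(3, 10.7).
Data: 7 successes in 38 trials. The binomial likelihood contributes p^7(1−p)^31, so the posterior is Beta(3+7, 10.7+31) = Beta(10, 41.7).
For Beta(a, b) with a, b > 1 the mode is (a−1)/(a+b−2) = 9/49.7 ≈ 0.181.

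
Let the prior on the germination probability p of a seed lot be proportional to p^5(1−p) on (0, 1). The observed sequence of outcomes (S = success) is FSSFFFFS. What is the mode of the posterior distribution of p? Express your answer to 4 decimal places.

p̂_MAP = 0.5714

The prior density ∝ p^5(1−p)^1 is the kernel of Beta(6, 2).
Data: 3 successes in 8 trials (from the sequence). The binomial likelihood contributes p^3(1−p)^5, so the posterior is Beta(6+3, 2+5) = Beta(9, 7).
For Beta(a, b) with a, b > 1 the mode is (a−1)/(a+b−2) = 8/14 ≈ 0.5714.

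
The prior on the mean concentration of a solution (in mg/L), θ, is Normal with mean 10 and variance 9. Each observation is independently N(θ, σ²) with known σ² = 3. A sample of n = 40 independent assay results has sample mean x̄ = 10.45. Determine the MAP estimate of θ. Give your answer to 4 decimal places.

n = 40, x̄ = 10.45.
For a Normal prior and Normal likelihood with known variance, the posterior is Normal; its mode equals its mean, the precision-weighted average.
Prior precision 1/σ₀² = 1/9; data precision n/σ² = 40/3.
θ̂ = ((1/9)·10 + (40/3)·10.45) / (1/9 + 40/3) = (1264/9)/(121/9) = 1264/121 ≈ 10.4463.

θ̂_MAP = 10.4463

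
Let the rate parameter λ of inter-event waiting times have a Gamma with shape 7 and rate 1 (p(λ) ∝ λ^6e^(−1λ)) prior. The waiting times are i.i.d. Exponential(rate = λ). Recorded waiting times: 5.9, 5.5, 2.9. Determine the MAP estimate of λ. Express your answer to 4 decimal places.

λ̂_MAP = 0.5882

The Exponential(rate=λ) likelihood is ∝ λ^n e^(−λΣtᵢ). Here n = 3 and Σtᵢ = 5.9 + 5.5 + 2.9 = 14.3.
Posterior ∝ λ^6e^(−1λ) · λ^3e^(−14.3λ) = λ^9e^(−15.3λ), i.e. Gamma(10, 15.3).
Mode = (a−1)/b = 9/15.3 ≈ 0.5882.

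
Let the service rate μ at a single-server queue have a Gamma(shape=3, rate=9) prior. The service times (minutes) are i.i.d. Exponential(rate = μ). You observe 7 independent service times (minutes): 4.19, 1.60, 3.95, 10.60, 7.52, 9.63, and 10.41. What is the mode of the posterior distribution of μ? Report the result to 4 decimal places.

μ̂_MAP = 0.1582

The Exponential(rate=μ) likelihood is ∝ μ^n e^(−μΣtᵢ). Here n = 7 and Σtᵢ = 4.19 + 1.60 + 3.95 + 10.60 + 7.52 + 9.63 + 10.41 = 47.90.
Posterior ∝ μ^2e^(−9μ) · μ^7e^(−47.90μ) = μ^9e^(−56.90μ), i.e. Gamma(10, 56.90).
Mode = (a−1)/b = 9/56.90 ≈ 0.1582.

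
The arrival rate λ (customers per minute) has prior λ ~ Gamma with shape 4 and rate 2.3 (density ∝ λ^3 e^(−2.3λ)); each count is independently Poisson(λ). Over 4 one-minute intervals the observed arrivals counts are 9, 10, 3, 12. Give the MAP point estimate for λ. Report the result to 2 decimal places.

λ̂_MAP = 5.87

Σxᵢ = 9+10+3+12 = 34, with n = 4.
Posterior ∝ λ^3e^(−2.3λ) · λ^34e^(−4λ) = λ^37e^(−6.3λ), i.e. Gamma(shape=38, rate=6.3).
The mode of a Gamma(a, b) with a ≥ 1 (shape–rate) is (a−1)/b = 37/6.3 ≈ 5.87.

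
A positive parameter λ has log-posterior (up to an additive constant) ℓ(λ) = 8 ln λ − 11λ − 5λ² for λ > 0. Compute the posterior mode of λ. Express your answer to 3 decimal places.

ℓ'(λ) = 8/λ − 11 − 10λ. Setting this to zero and multiplying by λ: 10λ² + 11λ − 8 = 0.
λ = (−11 + √(11² + 4·10·8)) / (2·10) = (−11 + √441) / 20 = (−11 + 21)/20 = 1/2.
ℓ''(λ) = −8/λ² − 10 < 0, confirming a maximum.

λ̂_MAP = 0.500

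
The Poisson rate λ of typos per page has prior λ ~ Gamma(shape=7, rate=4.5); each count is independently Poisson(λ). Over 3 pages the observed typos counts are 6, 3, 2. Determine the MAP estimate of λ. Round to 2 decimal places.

λ̂_MAP = 2.27

Σxᵢ = 6+3+2 = 11, with n = 3.
Posterior ∝ λ^6e^(−4.5λ) · λ^11e^(−3λ) = λ^17e^(−7.5λ), i.e. Gamma(shape=18, rate=7.5).
The mode of a Gamma(a, b) with a ≥ 1 (shape–rate) is (a−1)/b = 17/7.5 ≈ 2.27.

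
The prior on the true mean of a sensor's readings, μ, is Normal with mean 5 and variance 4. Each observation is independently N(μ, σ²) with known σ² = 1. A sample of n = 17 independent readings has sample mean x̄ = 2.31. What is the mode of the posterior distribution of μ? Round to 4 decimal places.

n = 17, x̄ = 2.31.
For a Normal prior and Normal likelihood with known variance, the posterior is Normal; its mode equals its mean, the precision-weighted average.
Prior precision 1/σ₀² = 1/4 = 0.25; data precision n/σ² = 17/1 = 17.
μ̂ = (0.25·5 + 17·2.31) / (0.25 + 17) = 40.52/17.25 = 4052/1725 ≈ 2.3490.

μ̂_MAP = 2.3490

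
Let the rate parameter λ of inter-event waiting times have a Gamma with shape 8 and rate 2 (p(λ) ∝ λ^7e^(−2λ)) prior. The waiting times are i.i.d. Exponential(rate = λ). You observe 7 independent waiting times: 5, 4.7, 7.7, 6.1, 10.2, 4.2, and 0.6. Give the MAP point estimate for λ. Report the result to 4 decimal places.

λ̂_MAP = 0.3457

The Exponential(rate=λ) likelihood is ∝ λ^n e^(−λΣtᵢ). Here n = 7 and Σtᵢ = 5 + 4.7 + 7.7 + 6.1 + 10.2 + 4.2 + 0.6 = 38.5.
Posterior ∝ λ^7e^(−2λ) · λ^7e^(−38.5λ) = λ^14e^(−40.5λ), i.e. Gamma(15, 40.5).
Mode = (a−1)/b = 14/40.5 ≈ 0.3457.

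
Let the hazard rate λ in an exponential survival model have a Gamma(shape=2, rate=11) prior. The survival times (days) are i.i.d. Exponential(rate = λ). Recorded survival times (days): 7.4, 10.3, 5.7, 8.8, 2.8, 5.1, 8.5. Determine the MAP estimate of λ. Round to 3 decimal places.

λ̂_MAP = 0.134

The Exponential(rate=λ) likelihood is ∝ λ^n e^(−λΣtᵢ). Here n = 7 and Σtᵢ = 7.4 + 10.3 + 5.7 + 8.8 + 2.8 + 5.1 + 8.5 = 48.6.
Posterior ∝ λe^(−11λ) · λ^7e^(−48.6λ) = λ^8e^(−59.6λ), i.e. Gamma(9, 59.6).
Mode = (a−1)/b = 8/59.6 ≈ 0.134.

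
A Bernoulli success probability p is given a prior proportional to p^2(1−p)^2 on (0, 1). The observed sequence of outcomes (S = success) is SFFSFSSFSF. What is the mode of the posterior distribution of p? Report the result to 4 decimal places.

p̂_MAP = 0.5000

The prior density ∝ p^2(1−p)^2 is the kernel of Beta(3, 3).
Data: 5 successes in 10 trials (from the sequence). The binomial likelihood contributes p^5(1−p)^5, so the posterior is Beta(3+5, 3+5) = Beta(8, 8).
For Beta(a, b) with a, b > 1 the mode is (a−1)/(a+b−2) = 7/14 ≈ 0.5000.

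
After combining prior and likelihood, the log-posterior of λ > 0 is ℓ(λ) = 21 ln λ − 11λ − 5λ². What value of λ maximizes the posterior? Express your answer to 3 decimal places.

ℓ'(λ) = 21/λ − 11 − 10λ. Setting this to zero and multiplying by λ: 10λ² + 11λ − 21 = 0.
λ = (−11 + √(11² + 4·10·21)) / (2·10) = (−11 + √961) / 20 = (−11 + 31)/20 = 1.
ℓ''(λ) = −21/λ² − 10 < 0, confirming a maximum.

λ̂_MAP = 1.000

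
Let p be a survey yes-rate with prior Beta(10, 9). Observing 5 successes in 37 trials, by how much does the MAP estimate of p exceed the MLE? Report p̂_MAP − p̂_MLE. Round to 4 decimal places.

MAP − MLE = 0.1241

Posterior is Beta(15, 41); MAP = (15−1)/(56−2) = 14/54 ≈ 0.25926.
MLE ignores the prior: p̂_MLE = k/n = 5/37 ≈ 0.13514.
Difference = 14/54 − 5/37 = 124/999 ≈ 0.1241.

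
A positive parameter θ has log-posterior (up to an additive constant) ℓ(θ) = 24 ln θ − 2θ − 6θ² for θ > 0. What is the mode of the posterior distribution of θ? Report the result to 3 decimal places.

θ̂_MAP = 1.333

ℓ'(θ) = 24/θ − 2 − 12θ. Setting this to zero and multiplying by θ: 12θ² + 2θ − 24 = 0.
θ = (−2 + √(2² + 4·12·24)) / (2·12) = (−2 + √1156) / 24 = (−2 + 34)/24 = 4/3.
ℓ''(θ) = −24/θ² − 12 < 0, confirming a maximum.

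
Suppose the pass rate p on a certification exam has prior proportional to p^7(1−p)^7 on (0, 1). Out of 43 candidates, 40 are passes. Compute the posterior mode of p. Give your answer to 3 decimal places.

p̂_MAP = 0.825

The prior density ∝ p^7(1−p)^7 is the kernel of Beta(8, 8).
Data: 40 successes in 43 trials. The binomial likelihood contributes p^40(1−p)^3, so the posterior is Beta(8+40, 8+3) = Beta(48, 11).
For Beta(a, b) with a, b > 1 the mode is (a−1)/(a+b−2) = 47/57 ≈ 0.825.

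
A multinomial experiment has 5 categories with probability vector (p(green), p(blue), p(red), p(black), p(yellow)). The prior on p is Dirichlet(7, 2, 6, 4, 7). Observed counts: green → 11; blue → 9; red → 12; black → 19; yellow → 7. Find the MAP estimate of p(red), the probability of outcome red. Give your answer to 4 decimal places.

The posterior is Dirichlet(αᵢ + nᵢ) = Dirichlet(18, 11, 18, 23, 14).
For a Dirichlet(a₁,…,a_K) with all aᵢ > 1, the mode has j-th component (aⱼ − 1)/(Σaᵢ − K).
Here Σaᵢ = 84 and K = 5, so p(red) = (18 − 1)/(84 − 5) = 17/79 ≈ 0.2152.

MAP estimate of p(red) = 0.2152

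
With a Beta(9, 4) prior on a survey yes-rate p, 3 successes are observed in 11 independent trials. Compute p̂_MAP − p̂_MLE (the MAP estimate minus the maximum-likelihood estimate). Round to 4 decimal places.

Posterior is Beta(12, 12); MAP = (12−1)/(24−2) = 11/22 ≈ 0.50000.
MLE ignores the prior: p̂_MLE = k/n = 3/11 ≈ 0.27273.
Difference = 11/22 − 3/11 = 5/22 ≈ 0.2273.

MAP − MLE = 0.2273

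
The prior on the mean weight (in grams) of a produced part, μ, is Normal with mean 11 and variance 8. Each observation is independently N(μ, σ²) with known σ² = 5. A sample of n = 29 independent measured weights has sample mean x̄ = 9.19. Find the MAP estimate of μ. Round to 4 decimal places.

n = 29, x̄ = 9.19.
For a Normal prior and Normal likelihood with known variance, the posterior is Normal; its mode equals its mean, the precision-weighted average.
Prior precision 1/σ₀² = 1/8 = 0.125; data precision n/σ² = 29/5 = 5.8.
μ̂ = (0.125·11 + 5.8·9.19) / (0.125 + 5.8) = 54.677/5.925 = 54677/5925 ≈ 9.2282.

μ̂_MAP = 9.2282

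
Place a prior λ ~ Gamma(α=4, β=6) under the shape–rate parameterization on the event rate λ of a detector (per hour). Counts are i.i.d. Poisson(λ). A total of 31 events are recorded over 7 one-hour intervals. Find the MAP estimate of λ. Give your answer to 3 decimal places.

Σxᵢ = 31, n = 7.
Posterior ∝ λ^3e^(−6λ) · λ^31e^(−7λ) = λ^34e^(−13λ), i.e. Gamma(shape=35, rate=13).
The mode of a Gamma(a, b) with a ≥ 1 (shape–rate) is (a−1)/b = 34/13 ≈ 2.615.

λ̂_MAP = 2.615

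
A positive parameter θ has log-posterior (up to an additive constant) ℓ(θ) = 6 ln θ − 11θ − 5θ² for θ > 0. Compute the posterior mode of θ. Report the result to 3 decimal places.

ℓ'(θ) = 6/θ − 11 − 10θ. Setting this to zero and multiplying by θ: 10θ² + 11θ − 6 = 0.
θ = (−11 + √(11² + 4·10·6)) / (2·10) = (−11 + √361) / 20 = (−11 + 19)/20 = 2/5.
ℓ''(θ) = −6/θ² − 10 < 0, confirming a maximum.

θ̂_MAP = 0.400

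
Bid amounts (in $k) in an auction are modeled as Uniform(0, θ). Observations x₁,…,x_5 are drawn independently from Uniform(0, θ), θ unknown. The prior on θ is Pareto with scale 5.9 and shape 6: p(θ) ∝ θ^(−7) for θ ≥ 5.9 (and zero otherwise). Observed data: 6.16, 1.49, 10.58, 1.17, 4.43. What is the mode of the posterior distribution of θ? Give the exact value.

θ̂_MAP = 10.58

The Uniform(0, θ) likelihood is θ^(−n) for θ ≥ max(xᵢ), zero otherwise. Here max(xᵢ) = 10.58.
Posterior ∝ θ^(−7) · θ^(−5) = θ^(−12) on θ ≥ max(5.9, 10.58) = 10.58.
This density is strictly decreasing in θ, so the posterior mode lies at the lower boundary of the support.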